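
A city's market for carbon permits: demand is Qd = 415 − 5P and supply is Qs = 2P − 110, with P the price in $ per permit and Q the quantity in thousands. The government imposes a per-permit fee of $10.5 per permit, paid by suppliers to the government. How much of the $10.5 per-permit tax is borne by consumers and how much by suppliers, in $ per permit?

Before the tax: set 415 − 5P = 2P − 110 → P* = $75, Q* = 40.
With the tax collected from suppliers, supply shifts: Qs = 2(P − 10.5) − 110.
Solving gives Q = 25 with consumers paying $78 and suppliers receiving $67.5 (the $10.5 wedge).
Burden on consumers: $3; on suppliers: $7.5. (They sum to $10.5.)
The less price-elastic side of the market bears the larger share of a per-unit tax.

Consumers bear $3 per permit; suppliers bear $7.5 per permit.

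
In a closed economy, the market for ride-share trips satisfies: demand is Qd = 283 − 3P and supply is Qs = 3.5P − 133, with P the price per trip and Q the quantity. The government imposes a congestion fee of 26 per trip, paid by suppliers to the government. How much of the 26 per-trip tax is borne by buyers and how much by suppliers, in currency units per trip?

Buyers bear 14 per trip; suppliers bear 12 per trip.

Before the tax: set 283 − 3P = 3.5P − 133 → P* = 64, Q* = 91.
With the tax collected from suppliers, supply shifts: Qs = 3.5(P − 26) − 133.
New equilibrium: buyers pay 78, suppliers receive 52, Q = 49. (Wedge: Pb − Ps = 26.)
Burden on buyers: 14; on suppliers: 12. (They sum to 26.)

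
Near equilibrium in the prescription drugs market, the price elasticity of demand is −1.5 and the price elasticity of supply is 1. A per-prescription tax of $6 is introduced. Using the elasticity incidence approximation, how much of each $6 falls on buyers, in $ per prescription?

Buyers bear ≈ $2.4 per prescription.

Incidence ratio: buyers' share ≈ εs / (εs + |εd|) = 1 / (1 + 1.5) = 0.4.
So buyers bear ≈ 0.4 × $6 = $2.4; suppliers bear $3.6.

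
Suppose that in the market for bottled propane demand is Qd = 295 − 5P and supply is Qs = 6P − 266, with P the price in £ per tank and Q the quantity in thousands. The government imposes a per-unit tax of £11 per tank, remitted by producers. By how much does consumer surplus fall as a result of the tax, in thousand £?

Consumer surplus falls by £150 thousand.

Without the tax, 295 − 5P = 6P − 266 gives 11P = 561, so P* = £51 and Q* = 40.
With the tax collected from producers, supply shifts: Qs = 6(P − 11) − 266.
Solving gives Q = 10 with buyers paying £57 and producers receiving £46 (the £11 wedge).
ΔCS is the trapezoid between Q = 10 and Q = 40 of height £6: ½ · (40 + 10) · 6 = £150.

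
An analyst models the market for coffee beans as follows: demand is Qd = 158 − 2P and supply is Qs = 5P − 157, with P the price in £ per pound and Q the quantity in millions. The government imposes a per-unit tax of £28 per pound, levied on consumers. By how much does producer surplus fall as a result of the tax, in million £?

Before the tax: set 158 − 2P = 5P − 157 → P* = £45, Q* = 68.
With the tax collected from consumers, demand (in seller-price terms) shifts: Qd = 158 − 2(P + 28).
Solving gives Q = 28 with consumers paying £65 and producers receiving £37 (the £28 wedge).
ΔPS is the trapezoid between Q = 28 and Q = 68 of height £8: ½ · (68 + 28) · 8 = £384.

Producer surplus falls by £384 million.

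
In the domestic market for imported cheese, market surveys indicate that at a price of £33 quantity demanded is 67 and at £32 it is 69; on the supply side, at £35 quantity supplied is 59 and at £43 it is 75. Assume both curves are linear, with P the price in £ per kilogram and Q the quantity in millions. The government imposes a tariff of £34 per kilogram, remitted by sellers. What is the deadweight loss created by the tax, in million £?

Deadweight loss = £578 million.

Demand slope: (69 − 67)/(32 − 33) = -2, so Qd = 133 − 2P.
Supply slope: (75 − 59)/(43 − 35) = 2, so Qs = 2P − 11.
Without the tax, 133 − 2P = 2P − 11 gives 4P = 144, so P* = £36 and Q* = 61.
With the tax collected from sellers, supply shifts: Qs = 2(P − 34) − 11.
Solving gives Q = 27 with buyers paying £53 and sellers receiving £19 (the £34 wedge).
Quantity falls by |ΔQ| = |61 − 27| = 34.
DWL = ½ · t · |ΔQ| = ½ · 34 · 34 = £578.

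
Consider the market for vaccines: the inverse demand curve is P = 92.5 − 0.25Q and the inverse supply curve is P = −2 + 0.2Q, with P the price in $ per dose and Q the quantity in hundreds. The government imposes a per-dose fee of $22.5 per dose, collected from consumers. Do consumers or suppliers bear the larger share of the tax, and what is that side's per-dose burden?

Consumers bear the larger share: $12.5 per dose.

Rewrite in direct form: Qd = 370 − 4P and Qs = 5P + 10.
Before the tax: set 370 − 4P = 5P + 10 → P* = $40, Q* = 210.
With the tax collected from consumers, demand (in seller-price terms) shifts: Qd = 370 − 4(P + 22.5).
Solving gives Q = 160 with consumers paying $52.5 and suppliers receiving $30 (the $22.5 wedge).
Per-dose burden: consumers $12.5, suppliers $10.
Consumers take the larger share because demand is less price-elastic here (demand slope 4 vs supply slope 5).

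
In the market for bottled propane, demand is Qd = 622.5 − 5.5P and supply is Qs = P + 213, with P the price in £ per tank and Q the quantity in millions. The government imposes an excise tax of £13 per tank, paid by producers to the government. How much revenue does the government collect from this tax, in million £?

Before the tax: set 622.5 − 5.5P = P + 213 → P* = £63, Q* = 276.
With the tax collected from producers, supply shifts: Qs = (P − 13) + 213.
New equilibrium: buyers pay £65, producers receive £52, Q = 265. (Wedge: Pb − Ps = 13.)
Revenue = t · Q = 13 · 265 = £3445.

Tax revenue = £3445 million.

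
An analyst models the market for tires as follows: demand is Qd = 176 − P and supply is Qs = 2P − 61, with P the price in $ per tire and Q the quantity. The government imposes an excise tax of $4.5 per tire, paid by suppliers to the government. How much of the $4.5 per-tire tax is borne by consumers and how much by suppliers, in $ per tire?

Before the tax: set 176 − P = 2P − 61 → P* = $79, Q* = 97.
With the tax collected from suppliers, supply shifts: Qs = 2(P − 4.5) − 61.
New equilibrium: consumers pay $82, suppliers receive $77.5, Q = 94. (Wedge: Pb − Ps = 4.5.)
Burden on consumers: $3; on suppliers: $1.5. (They sum to $4.5.)

Consumers bear $3 per tire; suppliers bear $1.5 per tire.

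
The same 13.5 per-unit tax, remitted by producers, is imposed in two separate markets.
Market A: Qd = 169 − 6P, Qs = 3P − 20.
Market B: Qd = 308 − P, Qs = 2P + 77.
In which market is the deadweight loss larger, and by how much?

Market A, by 121.5.

Market A: pre-tax P* = 21, Q* = 43; post-tax Q = 16; deadweight loss = 182.25.
Market B: pre-tax P* = 77, Q* = 231; post-tax Q = 222; deadweight loss = 60.75.
Difference: 182.25 vs 60.75 → market A is larger by 121.5.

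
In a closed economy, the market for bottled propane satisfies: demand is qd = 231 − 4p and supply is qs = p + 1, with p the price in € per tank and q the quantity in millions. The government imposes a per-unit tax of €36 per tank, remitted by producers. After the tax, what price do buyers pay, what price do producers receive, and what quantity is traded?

Buyers pay €53.2; producers receive €17.2; quantity = 18.2.

Without the tax, 231 − 4p = p + 1 gives 5p = 230, so p* = €46 and q* = 47.
With the tax collected from producers, supply shifts: qs = (p − 36) + 1.
New equilibrium: buyers pay €53.2, producers receive €17.2, q = 18.2. (Wedge: pb − ps = 36.)
The less price-elastic side of the market bears the larger share of a per-unit tax.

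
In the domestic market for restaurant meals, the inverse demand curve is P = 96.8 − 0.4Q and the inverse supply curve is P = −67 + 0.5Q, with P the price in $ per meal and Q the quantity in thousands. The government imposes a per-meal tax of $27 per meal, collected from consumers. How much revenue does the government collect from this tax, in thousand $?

Tax revenue = $4104 thousand.

Rewrite in direct form: Qd = 242 − 2.5P and Qs = 2P + 134.
Without the tax, 242 − 2.5P = 2P + 134 gives 4.5P = 108, so P* = $24 and Q* = 182.
With the tax collected from consumers, demand (in seller-price terms) shifts: Qd = 242 − 2.5(P + 27).
Solving gives Q = 152 with consumers paying $36 and suppliers receiving $9 (the $27 wedge).
Revenue = t · Q = 27 · 152 = $4104.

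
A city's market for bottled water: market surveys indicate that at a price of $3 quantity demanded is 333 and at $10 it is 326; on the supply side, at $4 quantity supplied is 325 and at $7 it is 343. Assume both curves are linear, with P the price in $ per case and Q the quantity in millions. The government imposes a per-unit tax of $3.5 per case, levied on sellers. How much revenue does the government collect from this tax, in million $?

Tax revenue = $1148 million.

Demand slope: (326 − 333)/(10 − 3) = -1, so Qd = 336 − P.
Supply slope: (343 − 325)/(7 − 4) = 6, so Qs = 6P + 301.
Without the tax, 336 − P = 6P + 301 gives 7P = 35, so P* = $5 and Q* = 331.
With the tax collected from sellers, supply shifts: Qs = 6(P − 3.5) + 301.
New equilibrium: consumers pay $8, sellers receive $4.5, Q = 328. (Wedge: Pb − Ps = 3.5.)
Revenue = t · Q = 3.5 · 328 = $1148.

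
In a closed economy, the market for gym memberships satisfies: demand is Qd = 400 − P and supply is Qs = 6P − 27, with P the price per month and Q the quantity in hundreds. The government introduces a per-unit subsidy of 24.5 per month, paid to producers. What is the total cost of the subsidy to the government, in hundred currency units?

Government outlay = 8820 hundred.

Without the subsidy, 400 − P = 6P − 27 gives 7P = 427, so P* = 61 and Q* = 339.
With a per-unit subsidy paid to producers, each receives P + 24.5 per unit sold, so supply becomes Qs = 6(P + 24.5) − 27.
Solving gives Q = 360 with consumers paying 40 and producers receiving 64.5 (the 24.5 wedge).
Outlay = t · Q = 24.5 · 360 = 8820.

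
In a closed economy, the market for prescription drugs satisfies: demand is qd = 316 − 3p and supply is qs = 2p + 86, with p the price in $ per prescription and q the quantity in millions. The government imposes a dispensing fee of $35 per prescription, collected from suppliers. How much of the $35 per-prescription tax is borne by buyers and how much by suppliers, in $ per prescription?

Buyers bear $14 per prescription; suppliers bear $21 per prescription.

Before the tax: set 316 − 3p = 2p + 86 → p* = $46, q* = 178.
With the tax collected from suppliers, supply shifts: qs = 2(p − 35) + 86.
Solving gives q = 136 with buyers paying $60 and suppliers receiving $25 (the $35 wedge).
Burden on buyers: $14; on suppliers: $21. (They sum to $35.)
The less price-elastic side of the market bears the larger share of a per-unit tax.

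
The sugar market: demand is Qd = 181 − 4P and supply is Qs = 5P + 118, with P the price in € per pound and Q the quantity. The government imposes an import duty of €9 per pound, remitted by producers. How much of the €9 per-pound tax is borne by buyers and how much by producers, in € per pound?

Buyers bear €5 per pound; producers bear €4 per pound.

Before the tax: set 181 − 4P = 5P + 118 → P* = €7, Q* = 153.
With the tax collected from producers, supply shifts: Qs = 5(P − 9) + 118.
New equilibrium: buyers pay €12, producers receive €3, Q = 133. (Wedge: Pb − Ps = 9.)
Burden on buyers: €5; on producers: €4. (They sum to €9.)
The less price-elastic side of the market bears the larger share of a per-unit tax.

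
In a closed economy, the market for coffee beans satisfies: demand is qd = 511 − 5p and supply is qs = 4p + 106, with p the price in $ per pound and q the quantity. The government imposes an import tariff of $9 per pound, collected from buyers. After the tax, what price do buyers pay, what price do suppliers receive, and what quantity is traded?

Without the tax, 511 − 5p = 4p + 106 gives 9p = 405, so p* = $45 and q* = 286.
With the tax collected from buyers, demand (in seller-price terms) shifts: qd = 511 − 5(p + 9).
New equilibrium: buyers pay $49, suppliers receive $40, q = 266. (Wedge: pb − ps = 9.)

Buyers pay $49; suppliers receive $40; quantity = 266.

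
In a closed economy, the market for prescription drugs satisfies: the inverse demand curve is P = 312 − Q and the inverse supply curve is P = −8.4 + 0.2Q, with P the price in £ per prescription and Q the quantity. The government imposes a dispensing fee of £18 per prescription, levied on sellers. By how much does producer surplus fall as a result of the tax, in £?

Producer surplus falls by £778.5.

Inverting to Q(P) form: Qd = 312 − P; Qs = 5P + 42.
Before the tax: set 312 − P = 5P + 42 → P* = £45, Q* = 267.
With the tax collected from sellers, supply shifts: Qs = 5(P − 18) + 42.
New equilibrium: consumers pay £60, sellers receive £42, Q = 252. (Wedge: Pb − Ps = 18.)
ΔPS is the trapezoid between Q = 252 and Q = 267 of height £3: ½ · (267 + 252) · 3 = £778.5.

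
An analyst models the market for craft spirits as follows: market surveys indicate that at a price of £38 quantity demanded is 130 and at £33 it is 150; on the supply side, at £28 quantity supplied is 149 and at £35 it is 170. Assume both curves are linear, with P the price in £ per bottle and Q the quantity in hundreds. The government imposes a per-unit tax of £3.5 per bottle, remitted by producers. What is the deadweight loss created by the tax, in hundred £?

Deadweight loss = £10.5 hundred.

Demand slope: (150 − 130)/(33 − 38) = -4, so Qd = 282 − 4P.
Supply slope: (170 − 149)/(35 − 28) = 3, so Qs = 3P + 65.
Without the tax, 282 − 4P = 3P + 65 gives 7P = 217, so P* = £31 and Q* = 158.
With the tax collected from producers, supply shifts: Qs = 3(P − 3.5) + 65.
Solving gives Q = 152 with consumers paying £32.5 and producers receiving £29 (the £3.5 wedge).
Quantity falls by |ΔQ| = |158 − 152| = 6.
DWL = ½ · t · |ΔQ| = ½ · 3.5 · 6 = £10.5.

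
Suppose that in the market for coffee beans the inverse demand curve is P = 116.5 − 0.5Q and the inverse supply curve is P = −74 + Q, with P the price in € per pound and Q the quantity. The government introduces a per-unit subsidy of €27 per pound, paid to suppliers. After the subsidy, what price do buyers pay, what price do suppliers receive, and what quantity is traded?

Inverting to Q(P) form: Qd = 233 − 2P; Qs = P + 74.
Without the subsidy, 233 − 2P = P + 74 gives 3P = 159, so P* = €53 and Q* = 127.
With a per-unit subsidy paid to suppliers, each receives P + 27 per unit sold, so supply becomes Qs = (P + 27) + 74.
Solving gives Q = 145 with buyers paying €44 and suppliers receiving €71 (the €27 wedge).

Buyers pay €44; suppliers receive €71; quantity = 145.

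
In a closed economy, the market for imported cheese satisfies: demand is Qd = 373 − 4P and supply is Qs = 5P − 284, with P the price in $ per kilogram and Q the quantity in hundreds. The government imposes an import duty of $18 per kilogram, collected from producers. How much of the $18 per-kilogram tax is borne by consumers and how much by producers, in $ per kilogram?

Before the tax: set 373 − 4P = 5P − 284 → P* = $73, Q* = 81.
With the tax collected from producers, supply shifts: Qs = 5(P − 18) − 284.
Solving gives Q = 41 with consumers paying $83 and producers receiving $65 (the $18 wedge).
Burden on consumers: $10; on producers: $8. (They sum to $18.)
The less price-elastic side of the market bears the larger share of a per-unit tax.

Consumers bear $10 per kilogram; producers bear $8 per kilogram.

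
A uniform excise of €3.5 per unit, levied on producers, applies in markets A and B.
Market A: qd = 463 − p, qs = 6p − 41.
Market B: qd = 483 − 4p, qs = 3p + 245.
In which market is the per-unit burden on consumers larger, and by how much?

Market A: pre-tax p* = €72, q* = 391; post-tax q = 388; per-unit burden on consumers = €3.
Market B: pre-tax p* = €34, q* = 347; post-tax q = 341; per-unit burden on consumers = €1.5.
Difference: €3 vs €1.5 → market A is larger by €1.5.

Market A, by €1.5.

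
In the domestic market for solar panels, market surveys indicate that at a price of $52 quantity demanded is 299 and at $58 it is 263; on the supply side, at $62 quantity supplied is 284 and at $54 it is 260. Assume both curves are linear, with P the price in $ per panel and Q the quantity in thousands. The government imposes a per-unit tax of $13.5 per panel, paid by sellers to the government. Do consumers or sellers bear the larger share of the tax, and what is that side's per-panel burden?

Sellers bear the larger share: $9 per panel.

Demand slope: (263 − 299)/(58 − 52) = -6, so Qd = 611 − 6P.
Supply slope: (260 − 284)/(54 − 62) = 3, so Qs = 3P + 98.
Before the tax: set 611 − 6P = 3P + 98 → P* = $57, Q* = 269.
With the tax collected from sellers, supply shifts: Qs = 3(P − 13.5) + 98.
Solving gives Q = 242 with consumers paying $61.5 and sellers receiving $48 (the $13.5 wedge).
Per-panel burden: consumers $4.5, sellers $9.
Sellers take the larger share because supply is less price-elastic here (demand slope 6 vs supply slope 3).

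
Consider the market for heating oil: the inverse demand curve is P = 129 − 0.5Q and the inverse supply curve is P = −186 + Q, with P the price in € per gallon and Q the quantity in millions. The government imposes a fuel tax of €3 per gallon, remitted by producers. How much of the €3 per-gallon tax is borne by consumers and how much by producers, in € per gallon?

Consumers bear €1 per gallon; producers bear €2 per gallon.

Inverting to Q(P) form: Qd = 258 − 2P; Qs = P + 186.
Before the tax: set 258 − 2P = P + 186 → P* = €24, Q* = 210.
With the tax collected from producers, supply shifts: Qs = (P − 3) + 186.
Solving gives Q = 208 with consumers paying €25 and producers receiving €22 (the €3 wedge).
Burden on consumers: €1; on producers: €2. (They sum to €3.)
The less price-elastic side of the market bears the larger share of a per-unit tax.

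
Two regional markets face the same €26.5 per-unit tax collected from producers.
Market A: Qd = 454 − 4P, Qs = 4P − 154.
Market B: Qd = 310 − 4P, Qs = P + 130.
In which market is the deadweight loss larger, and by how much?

Market A, by €421.35.

Market A: pre-tax P* = €76, Q* = 150; post-tax Q = 97; deadweight loss = €702.25.
Market B: pre-tax P* = €36, Q* = 166; post-tax Q = 144.8; deadweight loss = €280.9.
Difference: €702.25 vs €280.9 → market A is larger by €421.35.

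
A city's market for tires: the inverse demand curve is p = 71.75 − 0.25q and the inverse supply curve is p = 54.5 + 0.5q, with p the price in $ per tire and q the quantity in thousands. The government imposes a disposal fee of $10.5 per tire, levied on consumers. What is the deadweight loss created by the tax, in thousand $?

Deadweight loss = $73.5 thousand.

Inverting to q(p) form: qd = 287 − 4p; qs = 2p − 109.
Before the tax: set 287 − 4p = 2p − 109 → p* = $66, q* = 23.
With the tax collected from consumers, demand (in seller-price terms) shifts: qd = 287 − 4(p + 10.5).
New equilibrium: consumers pay $69.5, producers receive $59, q = 9. (Wedge: pb − ps = 10.5.)
Quantity falls by |ΔQ| = |23 − 9| = 14.
DWL = ½ · t · |ΔQ| = ½ · 10.5 · 14 = $73.5.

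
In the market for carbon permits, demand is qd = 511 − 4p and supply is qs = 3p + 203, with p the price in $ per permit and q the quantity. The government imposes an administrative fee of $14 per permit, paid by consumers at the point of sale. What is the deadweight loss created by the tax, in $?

Deadweight loss = $168.

Without the tax, 511 − 4p = 3p + 203 gives 7p = 308, so p* = $44 and q* = 335.
With the tax collected from consumers, demand (in seller-price terms) shifts: qd = 511 − 4(p + 14).
Solving gives q = 311 with consumers paying $50 and sellers receiving $36 (the $14 wedge).
Quantity falls by |ΔQ| = |335 − 311| = 24.
DWL = ½ · t · |ΔQ| = ½ · 14 · 24 = $168.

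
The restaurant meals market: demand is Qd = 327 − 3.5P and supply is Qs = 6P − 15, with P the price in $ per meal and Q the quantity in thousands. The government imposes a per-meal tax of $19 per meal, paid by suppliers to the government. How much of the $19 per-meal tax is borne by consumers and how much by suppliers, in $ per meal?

Consumers bear $12 per meal; suppliers bear $7 per meal.

Without the tax, 327 − 3.5P = 6P − 15 gives 9.5P = 342, so P* = $36 and Q* = 201.
With the tax collected from suppliers, supply shifts: Qs = 6(P − 19) − 15.
New equilibrium: consumers pay $48, suppliers receive $29, Q = 159. (Wedge: Pb − Ps = 19.)
Burden on consumers: $12; on suppliers: $7. (They sum to $19.)
The less price-elastic side of the market bears the larger share of a per-unit tax.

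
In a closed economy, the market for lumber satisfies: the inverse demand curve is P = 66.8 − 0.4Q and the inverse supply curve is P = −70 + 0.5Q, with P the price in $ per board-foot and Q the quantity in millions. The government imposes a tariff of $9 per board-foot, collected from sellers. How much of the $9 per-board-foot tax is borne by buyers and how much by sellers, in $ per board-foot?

Inverting to Q(P) form: Qd = 167 − 2.5P; Qs = 2P + 140.
Before the tax: set 167 − 2.5P = 2P + 140 → P* = $6, Q* = 152.
With the tax collected from sellers, supply shifts: Qs = 2(P − 9) + 140.
Solving gives Q = 142 with buyers paying $10 and sellers receiving $1 (the $9 wedge).
Burden on buyers: $4; on sellers: $5. (They sum to $9.)

Buyers bear $4 per board-foot; sellers bear $5 per board-foot.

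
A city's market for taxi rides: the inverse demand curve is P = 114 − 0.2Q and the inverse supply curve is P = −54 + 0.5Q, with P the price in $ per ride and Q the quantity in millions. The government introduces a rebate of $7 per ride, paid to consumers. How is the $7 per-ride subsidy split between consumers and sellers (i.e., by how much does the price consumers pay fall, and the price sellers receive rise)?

Consumers gain $2 per ride; sellers gain $5 per ride.

Inverting to Q(P) form: Qd = 570 − 5P; Qs = 2P + 108.
Without the subsidy, 570 − 5P = 2P + 108 gives 7P = 462, so P* = $66 and Q* = 240.
With a per-unit subsidy paid to consumers, each effectively pays P − 7, so demand becomes Qd = 570 − 5(P − 7).
New equilibrium: consumers pay $64, sellers receive $71, Q = 250. (Wedge: Pb − Ps = −7.)
Gain to consumers: $2; to sellers: $5. (They sum to $7.)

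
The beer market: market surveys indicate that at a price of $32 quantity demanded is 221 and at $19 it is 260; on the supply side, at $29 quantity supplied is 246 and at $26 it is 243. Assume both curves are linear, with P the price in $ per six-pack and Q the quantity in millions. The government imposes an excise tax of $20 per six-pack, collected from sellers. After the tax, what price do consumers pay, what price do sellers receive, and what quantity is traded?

Consumers pay $30; sellers receive $10; quantity = 227.

Demand slope: (260 − 221)/(19 − 32) = -3, so Qd = 317 − 3P.
Supply slope: (243 − 246)/(26 − 29) = 1, so Qs = P + 217.
Without the tax, 317 − 3P = P + 217 gives 4P = 100, so P* = $25 and Q* = 242.
With the tax collected from sellers, supply shifts: Qs = (P − 20) + 217.
New equilibrium: consumers pay $30, sellers receive $10, Q = 227. (Wedge: Pb − Ps = 20.)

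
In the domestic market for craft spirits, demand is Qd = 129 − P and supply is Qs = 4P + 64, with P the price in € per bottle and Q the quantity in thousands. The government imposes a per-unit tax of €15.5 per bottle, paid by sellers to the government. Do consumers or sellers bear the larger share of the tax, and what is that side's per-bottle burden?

Consumers bear the larger share: €12.4 per bottle.

Without the tax, 129 − P = 4P + 64 gives 5P = 65, so P* = €13 and Q* = 116.
With the tax collected from sellers, supply shifts: Qs = 4(P − 15.5) + 64.
New equilibrium: consumers pay €25.4, sellers receive €9.9, Q = 103.6. (Wedge: Pb − Ps = 15.5.)
Per-bottle burden: consumers €12.4, sellers €3.1.
Consumers take the larger share because demand is less price-elastic here (demand slope 1 vs supply slope 4).
The less price-elastic side of the market bears the larger share of a per-unit tax.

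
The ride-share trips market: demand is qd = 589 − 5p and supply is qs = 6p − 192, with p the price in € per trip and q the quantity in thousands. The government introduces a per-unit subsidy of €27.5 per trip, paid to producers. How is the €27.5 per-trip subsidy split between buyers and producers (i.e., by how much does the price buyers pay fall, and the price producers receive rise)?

Without the subsidy, 589 − 5p = 6p − 192 gives 11p = 781, so p* = €71 and q* = 234.
With a per-unit subsidy paid to producers, each receives p + 27.5 per unit sold, so supply becomes qs = 6(p + 27.5) − 192.
Solving gives q = 309 with buyers paying €56 and producers receiving €83.5 (the €27.5 wedge).
Gain to buyers: €15; to producers: €12.5. (They sum to €27.5.)

Buyers gain €15 per trip; producers gain €12.5 per trip.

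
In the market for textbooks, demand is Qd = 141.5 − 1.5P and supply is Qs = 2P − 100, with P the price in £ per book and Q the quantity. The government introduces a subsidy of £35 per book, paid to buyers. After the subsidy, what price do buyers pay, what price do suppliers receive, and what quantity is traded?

Before the subsidy: set 141.5 − 1.5P = 2P − 100 → P* = £69, Q* = 38.
With a per-unit subsidy paid to buyers, each effectively pays P − 35, so demand becomes Qd = 141.5 − 1.5(P − 35).
Solving gives Q = 68 with buyers paying £49 and suppliers receiving £84 (the £35 wedge).

Buyers pay £49; suppliers receive £84; quantity = 68.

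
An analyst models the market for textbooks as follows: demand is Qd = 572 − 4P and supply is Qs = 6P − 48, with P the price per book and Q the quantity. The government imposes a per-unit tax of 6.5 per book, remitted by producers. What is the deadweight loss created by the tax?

Deadweight loss = 50.7.

Without the tax, 572 − 4P = 6P − 48 gives 10P = 620, so P* = 62 and Q* = 324.
With the tax collected from producers, supply shifts: Qs = 6(P − 6.5) − 48.
Solving gives Q = 308.4 with buyers paying 65.9 and producers receiving 59.4 (the 6.5 wedge).
Quantity falls by |ΔQ| = |324 − 308.4| = 15.6.
DWL = ½ · t · |ΔQ| = ½ · 6.5 · 15.6 = 50.7.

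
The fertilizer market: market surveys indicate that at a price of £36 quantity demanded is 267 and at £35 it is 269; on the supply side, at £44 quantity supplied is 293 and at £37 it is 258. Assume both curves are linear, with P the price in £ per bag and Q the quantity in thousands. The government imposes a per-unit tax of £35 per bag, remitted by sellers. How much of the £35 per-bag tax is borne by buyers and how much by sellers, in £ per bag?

Buyers bear £25 per bag; sellers bear £10 per bag.

Demand slope: (269 − 267)/(35 − 36) = -2, so Qd = 339 − 2P.
Supply slope: (258 − 293)/(37 − 44) = 5, so Qs = 5P + 73.
Without the tax, 339 − 2P = 5P + 73 gives 7P = 266, so P* = £38 and Q* = 263.
With the tax collected from sellers, supply shifts: Qs = 5(P − 35) + 73.
Solving gives Q = 213 with buyers paying £63 and sellers receiving £28 (the £35 wedge).
Burden on buyers: £25; on sellers: £10. (They sum to £35.)
The less price-elastic side of the market bears the larger share of a per-unit tax.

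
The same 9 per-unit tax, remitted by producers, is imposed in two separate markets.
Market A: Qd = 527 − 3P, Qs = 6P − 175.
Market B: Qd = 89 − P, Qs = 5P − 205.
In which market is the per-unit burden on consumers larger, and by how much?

Market B, by 1.5.

Market A: pre-tax P* = 78, Q* = 293; post-tax Q = 275; per-unit burden on consumers = 6.
Market B: pre-tax P* = 49, Q* = 40; post-tax Q = 32.5; per-unit burden on consumers = 7.5.
Difference: 6 vs 7.5 → market B is larger by 1.5.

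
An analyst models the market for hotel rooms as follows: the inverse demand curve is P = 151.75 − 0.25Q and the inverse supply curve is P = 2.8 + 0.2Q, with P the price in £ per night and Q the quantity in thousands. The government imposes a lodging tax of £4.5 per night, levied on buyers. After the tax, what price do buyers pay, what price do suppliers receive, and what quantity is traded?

Inverting to Q(P) form: Qd = 607 − 4P; Qs = 5P − 14.
Without the tax, 607 − 4P = 5P − 14 gives 9P = 621, so P* = £69 and Q* = 331.
With the tax collected from buyers, demand (in seller-price terms) shifts: Qd = 607 − 4(P + 4.5).
New equilibrium: buyers pay £71.5, suppliers receive £67, Q = 321. (Wedge: Pb − Ps = 4.5.)
The less price-elastic side of the market bears the larger share of a per-unit tax.

Buyers pay £71.5; suppliers receive £67; quantity = 321.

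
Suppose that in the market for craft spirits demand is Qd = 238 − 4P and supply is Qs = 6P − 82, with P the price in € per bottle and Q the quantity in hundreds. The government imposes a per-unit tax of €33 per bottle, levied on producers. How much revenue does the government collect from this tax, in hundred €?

Tax revenue = €1016.4 hundred.

Without the tax, 238 − 4P = 6P − 82 gives 10P = 320, so P* = €32 and Q* = 110.
With the tax collected from producers, supply shifts: Qs = 6(P − 33) − 82.
Solving gives Q = 30.8 with consumers paying €51.8 and producers receiving €18.8 (the €33 wedge).
Revenue = t · Q = 33 · 30.8 = €1016.4.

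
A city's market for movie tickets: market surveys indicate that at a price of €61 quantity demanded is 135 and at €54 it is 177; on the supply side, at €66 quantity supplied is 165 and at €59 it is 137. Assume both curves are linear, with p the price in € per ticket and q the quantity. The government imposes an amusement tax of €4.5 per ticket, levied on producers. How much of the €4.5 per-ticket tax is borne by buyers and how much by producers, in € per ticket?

Buyers bear €1.8 per ticket; producers bear €2.7 per ticket.

Demand slope: (177 − 135)/(54 − 61) = -6, so qd = 501 − 6p.
Supply slope: (137 − 165)/(59 − 66) = 4, so qs = 4p − 99.
Before the tax: set 501 − 6p = 4p − 99 → p* = €60, q* = 141.
With the tax collected from producers, supply shifts: qs = 4(p − 4.5) − 99.
New equilibrium: buyers pay €61.8, producers receive €57.3, q = 130.2. (Wedge: pb − ps = 4.5.)
Burden on buyers: €1.8; on producers: €2.7. (They sum to €4.5.)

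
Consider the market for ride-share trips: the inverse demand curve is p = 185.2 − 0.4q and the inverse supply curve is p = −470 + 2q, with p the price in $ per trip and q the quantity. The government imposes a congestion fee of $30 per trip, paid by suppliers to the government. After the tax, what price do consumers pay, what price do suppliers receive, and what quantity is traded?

Consumers pay $81; suppliers receive $51; quantity = 260.5.

Rewrite in direct form: qd = 463 − 2.5p and qs = 0.5p + 235.
Before the tax: set 463 − 2.5p = 0.5p + 235 → p* = $76, q* = 273.
With the tax collected from suppliers, supply shifts: qs = 0.5(p − 30) + 235.
New equilibrium: consumers pay $81, suppliers receive $51, q = 260.5. (Wedge: pb − ps = 30.)
The less price-elastic side of the market bears the larger share of a per-unit tax.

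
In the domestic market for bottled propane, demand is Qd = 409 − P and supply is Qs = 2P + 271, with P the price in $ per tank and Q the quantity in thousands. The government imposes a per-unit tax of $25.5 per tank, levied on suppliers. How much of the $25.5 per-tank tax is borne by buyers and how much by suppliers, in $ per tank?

Before the tax: set 409 − P = 2P + 271 → P* = $46, Q* = 363.
With the tax collected from suppliers, supply shifts: Qs = 2(P − 25.5) + 271.
New equilibrium: buyers pay $63, suppliers receive $37.5, Q = 346. (Wedge: Pb − Ps = 25.5.)
Burden on buyers: $17; on suppliers: $8.5. (They sum to $25.5.)
The less price-elastic side of the market bears the larger share of a per-unit tax.

Buyers bear $17 per tank; suppliers bear $8.5 per tank.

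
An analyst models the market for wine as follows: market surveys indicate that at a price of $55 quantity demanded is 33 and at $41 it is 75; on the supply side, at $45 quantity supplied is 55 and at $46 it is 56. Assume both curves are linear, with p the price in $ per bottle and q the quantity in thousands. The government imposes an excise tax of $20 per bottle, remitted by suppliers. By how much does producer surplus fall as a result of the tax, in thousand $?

Demand slope: (75 − 33)/(41 − 55) = -3, so qd = 198 − 3p.
Supply slope: (56 − 55)/(46 − 45) = 1, so qs = p + 10.
Without the tax, 198 − 3p = p + 10 gives 4p = 188, so p* = $47 and q* = 57.
With the tax collected from suppliers, supply shifts: qs = (p − 20) + 10.
Solving gives q = 42 with buyers paying $52 and suppliers receiving $32 (the $20 wedge).
ΔPS is the trapezoid between Q = 42 and Q = 57 of height $15: ½ · (57 + 42) · 15 = $742.5.

Producer surplus falls by $742.5 thousand.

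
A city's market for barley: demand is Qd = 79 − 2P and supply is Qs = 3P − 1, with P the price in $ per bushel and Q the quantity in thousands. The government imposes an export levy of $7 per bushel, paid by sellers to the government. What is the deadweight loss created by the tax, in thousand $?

Deadweight loss = $29.4 thousand.

Without the tax, 79 − 2P = 3P − 1 gives 5P = 80, so P* = $16 and Q* = 47.
With the tax collected from sellers, supply shifts: Qs = 3(P − 7) − 1.
New equilibrium: buyers pay $20.2, sellers receive $13.2, Q = 38.6. (Wedge: Pb − Ps = 7.)
Quantity falls by |ΔQ| = |47 − 38.6| = 8.4.
DWL = ½ · t · |ΔQ| = ½ · 7 · 8.4 = $29.4.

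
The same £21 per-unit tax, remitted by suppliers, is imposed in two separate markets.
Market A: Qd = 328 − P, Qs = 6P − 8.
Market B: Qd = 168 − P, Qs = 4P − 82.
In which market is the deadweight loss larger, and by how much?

Market A, by £12.6.

Market A: pre-tax P* = £48, Q* = 280; post-tax Q = 262; deadweight loss = £189.
Market B: pre-tax P* = £50, Q* = 118; post-tax Q = 101.2; deadweight loss = £176.4.
Difference: £189 vs £176.4 → market A is larger by £12.6.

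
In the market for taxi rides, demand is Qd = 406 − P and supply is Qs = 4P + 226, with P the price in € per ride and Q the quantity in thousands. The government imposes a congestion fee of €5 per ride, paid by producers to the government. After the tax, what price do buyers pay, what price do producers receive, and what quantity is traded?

Without the tax, 406 − P = 4P + 226 gives 5P = 180, so P* = €36 and Q* = 370.
With the tax collected from producers, supply shifts: Qs = 4(P − 5) + 226.
Solving gives Q = 366 with buyers paying €40 and producers receiving €35 (the €5 wedge).

Buyers pay €40; producers receive €35; quantity = 366.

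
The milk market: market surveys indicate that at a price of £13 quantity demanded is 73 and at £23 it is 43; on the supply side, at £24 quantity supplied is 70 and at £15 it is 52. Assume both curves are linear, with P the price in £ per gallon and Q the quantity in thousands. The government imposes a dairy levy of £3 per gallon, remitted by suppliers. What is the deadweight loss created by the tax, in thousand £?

Demand slope: (43 − 73)/(23 − 13) = -3, so Qd = 112 − 3P.
Supply slope: (52 − 70)/(15 − 24) = 2, so Qs = 2P + 22.
Before the tax: set 112 − 3P = 2P + 22 → P* = £18, Q* = 58.
With the tax collected from suppliers, supply shifts: Qs = 2(P − 3) + 22.
New equilibrium: buyers pay £19.2, suppliers receive £16.2, Q = 54.4. (Wedge: Pb − Ps = 3.)
Quantity falls by |ΔQ| = |58 − 54.4| = 3.6.
DWL = ½ · t · |ΔQ| = ½ · 3 · 3.6 = £5.4.

Deadweight loss = £5.4 thousand.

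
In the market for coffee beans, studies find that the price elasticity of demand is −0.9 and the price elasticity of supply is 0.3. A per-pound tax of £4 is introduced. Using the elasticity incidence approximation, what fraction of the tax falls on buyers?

Buyers' share ≈ 0.25.

Incidence ratio: buyers' share ≈ εs / (εs + |εd|) = 0.3 / (0.3 + 0.9) = 0.25.
Supply is the less elastic side, so buyers bear the smaller share.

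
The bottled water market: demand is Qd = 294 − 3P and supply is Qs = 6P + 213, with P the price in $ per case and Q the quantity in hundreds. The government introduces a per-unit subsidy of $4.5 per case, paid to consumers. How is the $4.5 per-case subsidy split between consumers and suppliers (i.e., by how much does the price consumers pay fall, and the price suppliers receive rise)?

Without the subsidy, 294 − 3P = 6P + 213 gives 9P = 81, so P* = $9 and Q* = 267.
With a per-unit subsidy paid to consumers, each effectively pays P − 4.5, so demand becomes Qd = 294 − 3(P − 4.5).
New equilibrium: consumers pay $6, suppliers receive $10.5, Q = 276. (Wedge: Pb − Ps = −4.5.)
Gain to consumers: $3; to suppliers: $1.5. (They sum to $4.5.)

Consumers gain $3 per case; suppliers gain $1.5 per case.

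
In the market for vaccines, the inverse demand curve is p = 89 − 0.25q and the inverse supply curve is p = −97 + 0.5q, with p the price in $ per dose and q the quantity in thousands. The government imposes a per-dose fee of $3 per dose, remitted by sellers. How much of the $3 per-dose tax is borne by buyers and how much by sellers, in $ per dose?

Rewrite in direct form: qd = 356 − 4p and qs = 2p + 194.
Before the tax: set 356 − 4p = 2p + 194 → p* = $27, q* = 248.
With the tax collected from sellers, supply shifts: qs = 2(p − 3) + 194.
New equilibrium: buyers pay $28, sellers receive $25, q = 244. (Wedge: pb − ps = 3.)
Burden on buyers: $1; on sellers: $2. (They sum to $3.)

Buyers bear $1 per dose; sellers bear $2 per dose.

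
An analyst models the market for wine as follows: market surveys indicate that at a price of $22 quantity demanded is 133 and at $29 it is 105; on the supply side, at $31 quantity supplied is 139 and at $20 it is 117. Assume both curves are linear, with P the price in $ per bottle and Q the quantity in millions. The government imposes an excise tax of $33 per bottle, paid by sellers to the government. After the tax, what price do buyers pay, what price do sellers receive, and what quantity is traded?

Buyers pay $35; sellers receive $2; quantity = 81.

Demand slope: (105 − 133)/(29 − 22) = -4, so Qd = 221 − 4P.
Supply slope: (117 − 139)/(20 − 31) = 2, so Qs = 2P + 77.
Before the tax: set 221 − 4P = 2P + 77 → P* = $24, Q* = 125.
With the tax collected from sellers, supply shifts: Qs = 2(P − 33) + 77.
Solving gives Q = 81 with buyers paying $35 and sellers receiving $2 (the $33 wedge).
The less price-elastic side of the market bears the larger share of a per-unit tax.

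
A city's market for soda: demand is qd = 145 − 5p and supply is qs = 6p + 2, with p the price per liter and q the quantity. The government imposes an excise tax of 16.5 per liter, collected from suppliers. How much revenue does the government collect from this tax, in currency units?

Before the tax: set 145 − 5p = 6p + 2 → p* = 13, q* = 80.
With the tax collected from suppliers, supply shifts: qs = 6(p − 16.5) + 2.
Solving gives q = 35 with buyers paying 22 and suppliers receiving 5.5 (the 16.5 wedge).
Revenue = t · Q = 16.5 · 35 = 577.5.

Tax revenue = 577.5.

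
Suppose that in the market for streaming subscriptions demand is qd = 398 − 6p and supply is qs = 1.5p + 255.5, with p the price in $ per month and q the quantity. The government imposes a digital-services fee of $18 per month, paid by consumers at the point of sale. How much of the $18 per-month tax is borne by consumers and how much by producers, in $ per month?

Consumers bear $3.6 per month; producers bear $14.4 per month.

Before the tax: set 398 − 6p = 1.5p + 255.5 → p* = $19, q* = 284.
With the tax collected from consumers, demand (in seller-price terms) shifts: qd = 398 − 6(p + 18).
New equilibrium: consumers pay $22.6, producers receive $4.6, q = 262.4. (Wedge: pb − ps = 18.)
Burden on consumers: $3.6; on producers: $14.4. (They sum to $18.)
The less price-elastic side of the market bears the larger share of a per-unit tax.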